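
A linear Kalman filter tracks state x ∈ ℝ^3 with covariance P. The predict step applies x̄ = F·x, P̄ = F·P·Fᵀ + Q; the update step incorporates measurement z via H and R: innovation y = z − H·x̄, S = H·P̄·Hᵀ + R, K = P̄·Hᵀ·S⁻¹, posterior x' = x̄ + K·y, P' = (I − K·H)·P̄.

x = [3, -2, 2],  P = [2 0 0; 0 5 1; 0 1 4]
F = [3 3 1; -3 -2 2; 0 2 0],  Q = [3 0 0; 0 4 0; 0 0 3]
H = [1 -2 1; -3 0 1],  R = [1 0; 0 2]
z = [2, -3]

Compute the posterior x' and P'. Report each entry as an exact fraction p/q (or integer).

x' = [-40849/90515, -313319/90515, -82298/18103]
P' = [118068/90515 203428/90515 58612/18103; 203428/90515 409078/90515 115564/18103; 58612/18103 115564/18103 174898/18103]

x̄ = F·x = [5, -1, -4]
P̄ = F·P·Fᵀ + Q = [76 -36 32; -36 50 -16; 32 -16 23]
y = z − H·x̄ = [-1, 16]
S = H·P̄·Hᵀ + R = [572 -453; -453 517]
K = P̄·Hᵀ·S⁻¹ = [4272/90515 -30572/90515; -36908/90515 -16232/90515; 2382/18103 -469/18103]
x' = x̄ + K·y = [-40849/90515, -313319/90515, -82298/18103]
P' = (I − K·H)·P̄ = [118068/90515 203428/90515 58612/18103; 203428/90515 409078/90515 115564/18103; 58612/18103 115564/18103 174898/18103]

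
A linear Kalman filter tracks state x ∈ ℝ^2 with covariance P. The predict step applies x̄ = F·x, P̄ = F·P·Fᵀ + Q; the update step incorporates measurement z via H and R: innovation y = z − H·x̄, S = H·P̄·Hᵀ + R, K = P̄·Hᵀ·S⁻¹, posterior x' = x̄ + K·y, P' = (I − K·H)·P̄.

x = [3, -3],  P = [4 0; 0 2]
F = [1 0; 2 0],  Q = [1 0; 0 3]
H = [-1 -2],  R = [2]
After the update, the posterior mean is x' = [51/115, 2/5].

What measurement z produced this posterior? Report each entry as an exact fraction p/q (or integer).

z = [-1]

x̄ = F·x = [3, 6]
P̄ = F·P·Fᵀ + Q = [5 8; 8 19]
S = H·P̄·Hᵀ + R = [115]
K = P̄·Hᵀ·S⁻¹ = [-21/115; -2/5]
x' − x̄ = [-294/115, -28/5] = K·y
y = (KᵀK)⁻¹·Kᵀ·(x' − x̄) = [14]
z = y + H·x̄ = [14] + [-15] = [-1]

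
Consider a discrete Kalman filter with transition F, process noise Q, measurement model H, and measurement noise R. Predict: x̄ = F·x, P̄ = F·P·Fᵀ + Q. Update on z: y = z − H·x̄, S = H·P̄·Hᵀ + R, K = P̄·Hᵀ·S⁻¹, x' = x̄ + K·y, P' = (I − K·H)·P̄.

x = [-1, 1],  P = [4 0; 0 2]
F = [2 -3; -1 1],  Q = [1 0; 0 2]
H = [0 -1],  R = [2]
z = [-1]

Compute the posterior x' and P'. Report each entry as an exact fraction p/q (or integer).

x' = [-18/5, 6/5]
P' = [77/5 -14/5; -14/5 8/5]

x̄ = F·x = [-5, 2]
P̄ = F·P·Fᵀ + Q = [35 -14; -14 8]
y = z − H·x̄ = [1]
S = H·P̄·Hᵀ + R = [10]
K = P̄·Hᵀ·S⁻¹ = [7/5; -4/5]
x' = x̄ + K·y = [-18/5, 6/5]
P' = (I − K·H)·P̄ = [77/5 -14/5; -14/5 8/5]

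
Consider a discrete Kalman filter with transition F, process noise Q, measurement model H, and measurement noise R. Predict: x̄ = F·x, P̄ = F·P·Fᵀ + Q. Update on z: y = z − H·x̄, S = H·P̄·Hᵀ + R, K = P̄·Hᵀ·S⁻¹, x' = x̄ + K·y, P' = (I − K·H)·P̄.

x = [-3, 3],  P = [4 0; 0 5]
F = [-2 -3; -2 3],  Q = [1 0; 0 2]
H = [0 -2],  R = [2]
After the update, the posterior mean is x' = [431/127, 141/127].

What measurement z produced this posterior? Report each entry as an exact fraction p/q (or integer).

x̄ = F·x = [-3, 15]
P̄ = F·P·Fᵀ + Q = [62 -29; -29 63]
S = H·P̄·Hᵀ + R = [254]
K = P̄·Hᵀ·S⁻¹ = [29/127; -63/127]
x' − x̄ = [812/127, -1764/127] = K·y
y = (KᵀK)⁻¹·Kᵀ·(x' − x̄) = [28]
z = y + H·x̄ = [28] + [-30] = [-2]

z = [-2]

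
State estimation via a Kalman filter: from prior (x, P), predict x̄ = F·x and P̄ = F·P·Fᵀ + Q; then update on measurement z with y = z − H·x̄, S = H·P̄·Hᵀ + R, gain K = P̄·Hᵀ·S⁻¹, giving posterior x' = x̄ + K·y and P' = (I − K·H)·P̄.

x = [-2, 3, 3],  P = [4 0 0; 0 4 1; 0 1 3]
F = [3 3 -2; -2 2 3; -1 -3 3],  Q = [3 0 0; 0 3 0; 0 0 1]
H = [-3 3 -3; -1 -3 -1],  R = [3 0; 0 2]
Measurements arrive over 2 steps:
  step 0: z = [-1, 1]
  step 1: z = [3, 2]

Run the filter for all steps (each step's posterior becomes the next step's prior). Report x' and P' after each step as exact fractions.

step 0: x' = [8212/81799, -24082/81799, -6555/81799], P' = [4043718/81799 3854/81799 -4018542/81799; 3854/81799 11887/81799 1167/81799; -4018542/81799 1167/81799 4018567/81799]
step 1: x' = [-60430032490/25917565213, -5942780613/25917565213, 29943058477/25917565213], P' = [156444785889/25917565213 -1553148152/25917565213 -150207474415/25917565213; -1553148152/25917565213 3738520715/25917565213 3028585341/25917565213; -150207474415/25917565213 3028585341/25917565213 151557997710/25917565213]

step 0: x̄ = F·x = [-3, 19, 2]
step 0: P̄ = F·P·Fᵀ + Q = [75 -13 -51; -13 74 8; -51 8 50]
step 0: y = z − H·x̄ = [-61, 57]
step 0: S = H·P̄·Hᵀ + R = [966 -627; -627 661]
step 0: K = P̄·Hᵀ·S⁻¹ = [-21322/81799 -18369/81799; 6866/81799 -20341/81799; 1142/81799 -1763/81799]
step 0: x' = x̄ + K·y = [8212/81799, -24082/81799, -6555/81799]
step 0: P' = (I − K·H)·P̄ = [4043718/81799 3854/81799 -4018542/81799; 3854/81799 11887/81799 1167/81799; -4018542/81799 1167/81799 4018567/81799]
step 1: x̄ = F·x = [-34500/81799, -84253/81799, 44369/81799]
step 1: P̄ = F·P·Fᵀ + Q = [101097982/81799 -100537599/81799 -80582244/81799; -100537599/81799 100840596/81799 80362010/81799; -80582244/81799 80362010/81799 64512973/81799]
step 1: y = z − H·x̄ = [527763/81799, -79292/81799]
step 1: S = H·P̄·Hᵀ + R = [1310989566/81799 -1015279497/81799; -1015279497/81799 791121895/81799]
step 1: K = P̄·Hᵀ·S⁻¹ = [-7790459626/25917565213 -788933509/25917565213; 2263083526/25917565213 -6345499667/25917565213; 1678062046/25917565213 -5218139659/25917565213]
step 1: x' = x̄ + K·y = [-60430032490/25917565213, -5942780613/25917565213, 29943058477/25917565213]
step 1: P' = (I − K·H)·P̄ = [156444785889/25917565213 -1553148152/25917565213 -150207474415/25917565213; -1553148152/25917565213 3738520715/25917565213 3028585341/25917565213; -150207474415/25917565213 3028585341/25917565213 151557997710/25917565213]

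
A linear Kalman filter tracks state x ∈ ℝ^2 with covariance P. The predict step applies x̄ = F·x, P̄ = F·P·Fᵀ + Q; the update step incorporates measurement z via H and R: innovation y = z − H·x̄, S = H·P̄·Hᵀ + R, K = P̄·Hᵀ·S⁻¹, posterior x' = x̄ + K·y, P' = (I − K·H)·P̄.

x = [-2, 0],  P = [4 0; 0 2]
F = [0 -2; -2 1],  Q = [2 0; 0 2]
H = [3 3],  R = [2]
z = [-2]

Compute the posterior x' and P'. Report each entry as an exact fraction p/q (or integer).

x' = [-63/50, 16/25]
P' = [419/50 -208/25; -208/25 212/25]

x̄ = F·x = [0, 4]
P̄ = F·P·Fᵀ + Q = [10 -4; -4 20]
y = z − H·x̄ = [-14]
S = H·P̄·Hᵀ + R = [200]
K = P̄·Hᵀ·S⁻¹ = [9/100; 6/25]
x' = x̄ + K·y = [-63/50, 16/25]
P' = (I − K·H)·P̄ = [419/50 -208/25; -208/25 212/25]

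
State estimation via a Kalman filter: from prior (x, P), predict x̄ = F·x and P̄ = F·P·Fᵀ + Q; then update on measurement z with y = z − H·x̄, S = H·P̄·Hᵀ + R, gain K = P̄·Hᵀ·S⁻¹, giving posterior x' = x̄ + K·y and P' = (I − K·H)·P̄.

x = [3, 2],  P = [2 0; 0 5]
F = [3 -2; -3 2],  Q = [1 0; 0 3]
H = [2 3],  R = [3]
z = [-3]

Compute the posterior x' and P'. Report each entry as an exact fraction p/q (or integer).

x' = [4, -133/36]
P' = [21 -29/2; -29/2 743/72]

x̄ = F·x = [5, -5]
P̄ = F·P·Fᵀ + Q = [39 -38; -38 41]
y = z − H·x̄ = [2]
S = H·P̄·Hᵀ + R = [72]
K = P̄·Hᵀ·S⁻¹ = [-1/2; 47/72]
x' = x̄ + K·y = [4, -133/36]
P' = (I − K·H)·P̄ = [21 -29/2; -29/2 743/72]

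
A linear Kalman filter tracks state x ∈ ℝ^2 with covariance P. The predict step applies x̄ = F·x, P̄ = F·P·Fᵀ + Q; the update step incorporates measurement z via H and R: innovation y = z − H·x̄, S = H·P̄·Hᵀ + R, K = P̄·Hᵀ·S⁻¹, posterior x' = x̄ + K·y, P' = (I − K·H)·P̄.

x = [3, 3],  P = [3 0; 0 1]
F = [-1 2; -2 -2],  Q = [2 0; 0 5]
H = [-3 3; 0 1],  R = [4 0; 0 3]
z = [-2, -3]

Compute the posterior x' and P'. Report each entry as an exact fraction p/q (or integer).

x̄ = F·x = [3, -12]
P̄ = F·P·Fᵀ + Q = [9 2; 2 21]
y = z − H·x̄ = [43, 9]
S = H·P̄·Hᵀ + R = [238 57; 57 24]
K = P̄·Hᵀ·S⁻¹ = [-206/821 1673/2463; 57/821 583/821]
x' = x̄ + K·y = [-1376/821, -2154/821]
P' = (I − K·H)·P̄ = [5843/2463 1673/821; 1673/821 1749/821]

x' = [-1376/821, -2154/821]
P' = [5843/2463 1673/821; 1673/821 1749/821]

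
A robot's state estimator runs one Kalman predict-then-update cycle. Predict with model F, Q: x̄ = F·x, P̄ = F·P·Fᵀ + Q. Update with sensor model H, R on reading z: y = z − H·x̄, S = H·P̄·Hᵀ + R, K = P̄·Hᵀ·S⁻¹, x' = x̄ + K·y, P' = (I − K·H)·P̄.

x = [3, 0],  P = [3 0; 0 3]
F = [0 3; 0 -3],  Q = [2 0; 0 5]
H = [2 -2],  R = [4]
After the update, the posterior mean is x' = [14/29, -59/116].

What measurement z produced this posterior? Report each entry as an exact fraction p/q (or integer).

z = [2]

x̄ = F·x = [0, 0]
P̄ = F·P·Fᵀ + Q = [29 -27; -27 32]
S = H·P̄·Hᵀ + R = [464]
K = P̄·Hᵀ·S⁻¹ = [7/29; -59/232]
x' − x̄ = [14/29, -59/116] = K·y
y = (KᵀK)⁻¹·Kᵀ·(x' − x̄) = [2]
z = y + H·x̄ = [2] + [0] = [2]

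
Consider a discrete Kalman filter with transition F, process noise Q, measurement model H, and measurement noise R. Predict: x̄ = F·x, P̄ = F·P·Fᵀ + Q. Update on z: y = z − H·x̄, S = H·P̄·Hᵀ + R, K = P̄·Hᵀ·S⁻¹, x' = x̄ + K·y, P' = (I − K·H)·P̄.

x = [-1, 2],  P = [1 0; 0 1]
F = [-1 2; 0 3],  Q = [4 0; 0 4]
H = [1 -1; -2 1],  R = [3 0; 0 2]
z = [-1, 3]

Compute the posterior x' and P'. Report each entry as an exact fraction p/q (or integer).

x̄ = F·x = [5, 6]
P̄ = F·P·Fᵀ + Q = [9 6; 6 13]
y = z − H·x̄ = [0, 7]
S = H·P̄·Hᵀ + R = [13 -13; -13 27]
K = P̄·Hᵀ·S⁻¹ = [-75/182 -9/14; -88/91 -3/7]
x' = x̄ + K·y = [1/2, 3]
P' = (I − K·H)·P̄ = [459/182 342/91; 342/91 606/91]

x' = [1/2, 3]
P' = [459/182 342/91; 342/91 606/91]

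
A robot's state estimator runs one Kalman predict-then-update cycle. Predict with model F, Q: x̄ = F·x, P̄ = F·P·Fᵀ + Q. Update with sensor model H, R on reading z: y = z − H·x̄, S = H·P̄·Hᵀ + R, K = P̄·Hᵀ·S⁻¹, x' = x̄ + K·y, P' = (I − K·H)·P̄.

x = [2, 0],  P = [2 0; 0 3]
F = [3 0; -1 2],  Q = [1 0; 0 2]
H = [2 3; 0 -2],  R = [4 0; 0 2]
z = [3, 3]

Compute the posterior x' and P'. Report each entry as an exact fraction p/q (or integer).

x' = [803/202, -955/606]
P' = [193/101 -68/101; -68/101 142/303]

x̄ = F·x = [6, -2]
P̄ = F·P·Fᵀ + Q = [19 -6; -6 16]
y = z − H·x̄ = [-3, -1]
S = H·P̄·Hᵀ + R = [152 -72; -72 66]
K = P̄·Hᵀ·S⁻¹ = [91/202 68/101; 3/202 -142/303]
x' = x̄ + K·y = [803/202, -955/606]
P' = (I − K·H)·P̄ = [193/101 -68/101; -68/101 142/303]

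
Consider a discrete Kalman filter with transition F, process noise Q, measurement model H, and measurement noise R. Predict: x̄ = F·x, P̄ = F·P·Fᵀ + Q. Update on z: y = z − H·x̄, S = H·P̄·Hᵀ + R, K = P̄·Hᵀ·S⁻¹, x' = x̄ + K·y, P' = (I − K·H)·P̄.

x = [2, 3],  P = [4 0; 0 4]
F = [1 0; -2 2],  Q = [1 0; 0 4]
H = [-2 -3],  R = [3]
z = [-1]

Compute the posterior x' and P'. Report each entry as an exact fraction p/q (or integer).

x' = [628/251, -326/251]
P' = [1059/251 -720/251; -720/251 572/251]

x̄ = F·x = [2, 2]
P̄ = F·P·Fᵀ + Q = [5 -8; -8 36]
y = z − H·x̄ = [9]
S = H·P̄·Hᵀ + R = [251]
K = P̄·Hᵀ·S⁻¹ = [14/251; -92/251]
x' = x̄ + K·y = [628/251, -326/251]
P' = (I − K·H)·P̄ = [1059/251 -720/251; -720/251 572/251]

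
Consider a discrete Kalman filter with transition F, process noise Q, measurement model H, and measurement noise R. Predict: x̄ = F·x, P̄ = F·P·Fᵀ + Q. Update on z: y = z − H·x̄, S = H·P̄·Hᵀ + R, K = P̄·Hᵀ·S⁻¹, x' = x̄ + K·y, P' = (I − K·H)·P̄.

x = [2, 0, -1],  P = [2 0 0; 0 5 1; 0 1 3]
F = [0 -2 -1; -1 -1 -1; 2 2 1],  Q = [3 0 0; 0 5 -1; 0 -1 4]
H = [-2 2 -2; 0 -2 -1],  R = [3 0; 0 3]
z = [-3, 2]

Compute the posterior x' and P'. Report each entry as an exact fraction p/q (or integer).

x' = [25/14, -1721/3962, -2481/3962]
P' = [363/14 123/14 -243/14; 123/14 13287/3962 -22809/3962; -243/14 -22809/3962 48435/3962]

x̄ = F·x = [1, -1, 3]
P̄ = F·P·Fᵀ + Q = [30 16 -27; 16 17 -21; -27 -21 39]
y = z − H·x̄ = [7, 3]
S = H·P̄·Hᵀ + R = [171 -22; -22 26]
K = P̄·Hᵀ·S⁻¹ = [1/7 -1/14; 429/1981 -1255/3962; -825/1981 -939/3962]
x' = x̄ + K·y = [25/14, -1721/3962, -2481/3962]
P' = (I − K·H)·P̄ = [363/14 123/14 -243/14; 123/14 13287/3962 -22809/3962; -243/14 -22809/3962 48435/3962]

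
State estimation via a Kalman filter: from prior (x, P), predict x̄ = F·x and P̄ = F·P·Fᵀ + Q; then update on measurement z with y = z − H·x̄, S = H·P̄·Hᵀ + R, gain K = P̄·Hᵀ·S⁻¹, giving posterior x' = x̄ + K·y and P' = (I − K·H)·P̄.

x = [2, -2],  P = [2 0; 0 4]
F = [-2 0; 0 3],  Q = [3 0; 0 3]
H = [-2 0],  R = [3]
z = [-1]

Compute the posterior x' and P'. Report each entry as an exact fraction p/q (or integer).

x' = [10/47, -6]
P' = [33/47 0; 0 39]

x̄ = F·x = [-4, -6]
P̄ = F·P·Fᵀ + Q = [11 0; 0 39]
y = z − H·x̄ = [-9]
S = H·P̄·Hᵀ + R = [47]
K = P̄·Hᵀ·S⁻¹ = [-22/47; 0]
x' = x̄ + K·y = [10/47, -6]
P' = (I − K·H)·P̄ = [33/47 0; 0 39]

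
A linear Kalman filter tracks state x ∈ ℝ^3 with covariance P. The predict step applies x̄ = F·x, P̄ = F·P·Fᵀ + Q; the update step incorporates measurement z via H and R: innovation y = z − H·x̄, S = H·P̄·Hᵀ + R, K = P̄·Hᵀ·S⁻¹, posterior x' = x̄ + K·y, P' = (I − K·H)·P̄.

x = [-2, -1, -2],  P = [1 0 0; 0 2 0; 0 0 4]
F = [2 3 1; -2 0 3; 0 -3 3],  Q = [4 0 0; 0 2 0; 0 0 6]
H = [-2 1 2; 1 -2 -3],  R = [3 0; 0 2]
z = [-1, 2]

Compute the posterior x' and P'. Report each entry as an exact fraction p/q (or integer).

x̄ = F·x = [-9, -2, -3]
P̄ = F·P·Fᵀ + Q = [30 8 -6; 8 42 36; -6 36 60]
y = z − H·x̄ = [-11, -2]
S = H·P̄·Hᵀ + R = [565 -764; -764 1176]
K = P̄·Hᵀ·S⁻¹ = [-6352/10093 -3852/10093; -3166/10093 -3636/10093; 57/10093 -8709/40372]
x' = x̄ + K·y = [-13261/10093, 21912/10093, -53103/20186]
P' = (I − K·H)·P̄ = [19526/10093 -5528/10093 12762/10093; -5528/10093 65150/10093 -42852/10093; 12762/10093 -42852/10093 68547/20186]

x' = [-13261/10093, 21912/10093, -53103/20186]
P' = [19526/10093 -5528/10093 12762/10093; -5528/10093 65150/10093 -42852/10093; 12762/10093 -42852/10093 68547/20186]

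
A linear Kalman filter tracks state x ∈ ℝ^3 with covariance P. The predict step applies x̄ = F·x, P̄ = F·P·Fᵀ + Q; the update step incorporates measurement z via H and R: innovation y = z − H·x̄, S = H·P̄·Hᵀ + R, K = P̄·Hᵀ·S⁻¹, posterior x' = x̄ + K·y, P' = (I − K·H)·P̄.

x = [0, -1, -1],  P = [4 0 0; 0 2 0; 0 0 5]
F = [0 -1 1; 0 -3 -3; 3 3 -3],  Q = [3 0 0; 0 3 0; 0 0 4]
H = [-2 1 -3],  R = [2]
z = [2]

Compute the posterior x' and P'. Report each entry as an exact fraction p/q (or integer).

x̄ = F·x = [0, 6, 0]
P̄ = F·P·Fᵀ + Q = [10 -9 -21; -9 66 27; -21 27 103]
y = z − H·x̄ = [-4]
S = H·P̄·Hᵀ + R = [657]
K = P̄·Hᵀ·S⁻¹ = [34/657; 1/219; -80/219]
x' = x̄ + K·y = [-136/657, 1310/219, 320/219]
P' = (I − K·H)·P̄ = [5414/657 -2005/219 -1879/219; -2005/219 4817/73 2051/73; -1879/219 2051/73 1119/73]

x' = [-136/657, 1310/219, 320/219]
P' = [5414/657 -2005/219 -1879/219; -2005/219 4817/73 2051/73; -1879/219 2051/73 1119/73]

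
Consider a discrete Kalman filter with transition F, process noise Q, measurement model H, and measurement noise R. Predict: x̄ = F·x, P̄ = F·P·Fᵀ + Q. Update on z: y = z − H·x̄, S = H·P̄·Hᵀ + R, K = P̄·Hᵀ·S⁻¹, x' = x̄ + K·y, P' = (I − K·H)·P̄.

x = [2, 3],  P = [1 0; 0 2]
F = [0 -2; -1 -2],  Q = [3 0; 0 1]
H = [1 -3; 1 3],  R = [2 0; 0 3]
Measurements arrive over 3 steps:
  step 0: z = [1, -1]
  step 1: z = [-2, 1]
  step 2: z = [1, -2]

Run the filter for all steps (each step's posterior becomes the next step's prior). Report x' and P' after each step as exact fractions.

step 0: x̄ = F·x = [-6, -8]
step 0: P̄ = F·P·Fᵀ + Q = [11 8; 8 10]
step 0: y = z − H·x̄ = [-17, 29]
step 0: S = H·P̄·Hᵀ + R = [55 -79; -79 152]
step 0: K = P̄·Hᵀ·S⁻¹ = [789/2119 898/2119; -342/2119 352/2119]
step 0: x' = x̄ + K·y = [-85/2119, -930/2119]
step 0: P' = (I − K·H)·P̄ = [2136/2119 186/2119; 186/2119 290/2119]
step 1: x̄ = F·x = [1860/2119, 1945/2119]
step 1: P̄ = F·P·Fᵀ + Q = [7517/2119 1532/2119; 1532/2119 6159/2119]
step 1: y = z − H·x̄ = [-263/2119, -5576/2119]
step 1: S = H·P̄·Hᵀ + R = [57994/2119 -47914/2119; -47914/2119 78497/2119]
step 1: K = P̄·Hᵀ·S⁻¹ = [382101/1064938 198782/532469; -175281/1064938 82232/532469]
step 1: x' = x̄ + K·y = [-158813/1064938, 566471/1064938]
step 1: P' = (I − K·H)·P̄ = [978447/1064938 71415/1064938; 71415/1064938 140659/1064938]
step 2: x̄ = F·x = [-566471/532469, -974129/1064938]
step 2: P̄ = F·P·Fᵀ + Q = [1878725/532469 352733/532469; 352733/532469 2891681/1064938]
step 2: y = z − H·x̄ = [-83/122, 1925453/1064938]
step 2: S = H·P̄·Hᵀ + R = [3171/122 -2551/122; -2551/122 37210189/1064938]
step 2: K = P̄·Hᵀ·S⁻¹ = [36032298/100309279 5342458/14329897; -82321509/501546395 11024828/71649485]
step 2: x' = x̄ + K·y = [-63612797/100309279, -263239608/501546395]
step 2: P' = (I − K·H)·P̄ = [92128107/100309279 6687837/100309279; 6687837/100309279 66027401/501546395]

step 0: x' = [-85/2119, -930/2119], P' = [2136/2119 186/2119; 186/2119 290/2119]
step 1: x' = [-158813/1064938, 566471/1064938], P' = [978447/1064938 71415/1064938; 71415/1064938 140659/1064938]
step 2: x' = [-63612797/100309279, -263239608/501546395], P' = [92128107/100309279 6687837/100309279; 6687837/100309279 66027401/501546395]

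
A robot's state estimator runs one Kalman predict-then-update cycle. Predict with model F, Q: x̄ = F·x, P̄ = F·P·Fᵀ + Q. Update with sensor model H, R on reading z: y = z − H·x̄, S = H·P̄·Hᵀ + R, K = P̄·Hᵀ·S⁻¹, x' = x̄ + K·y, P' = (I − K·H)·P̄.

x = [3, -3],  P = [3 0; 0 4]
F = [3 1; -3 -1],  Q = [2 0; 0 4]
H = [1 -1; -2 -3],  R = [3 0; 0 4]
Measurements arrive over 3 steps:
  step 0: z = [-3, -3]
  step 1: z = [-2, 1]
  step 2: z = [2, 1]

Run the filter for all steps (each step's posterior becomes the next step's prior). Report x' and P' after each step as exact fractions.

step 0: x' = [-1949/1869, 3103/1869], P' = [6410/5607 -3088/5607; -3088/5607 3524/5607]
step 1: x' = [-899713/662665, 83861/132533], P' = [712638/662665 -67512/132533; -67512/132533 79956/132533]
step 2: x' = [285245131/526530049, -379405099/526530049], P' = [564150478/526530049 -266941016/526530049; -266941016/526530049 316875268/526530049]

step 0: x̄ = F·x = [6, -6]
step 0: P̄ = F·P·Fᵀ + Q = [33 -31; -31 35]
step 0: y = z − H·x̄ = [-15, -9]
step 0: S = H·P̄·Hᵀ + R = [133 70; 70 79]
step 0: K = P̄·Hᵀ·S⁻¹ = [3166/5607 -127/801; -2204/5607 -157/801]
step 0: x' = x̄ + K·y = [-1949/1869, 3103/1869]
step 0: P' = (I − K·H)·P̄ = [6410/5607 -3088/5607; -3088/5607 3524/5607]
step 1: x̄ = F·x = [-392/267, 392/267]
step 1: P̄ = F·P·Fᵀ + Q = [7700/801 -6098/801; -6098/801 9302/801]
step 1: y = z − H·x̄ = [250/267, 659/267]
step 1: S = H·P̄·Hᵀ + R = [31601/801 18604/801; 18604/801 44546/801]
step 1: K = P̄·Hᵀ·S⁻¹ = [350066/662665 -103149/662665; -49156/132533 -26211/132533]
step 1: x' = x̄ + K·y = [-899713/662665, 83861/132533]
step 1: P' = (I − K·H)·P̄ = [712638/662665 -67512/132533; -67512/132533 79956/132533]
step 2: x̄ = F·x = [-2279834/662665, 2279834/662665]
step 2: P̄ = F·P·Fᵀ + Q = [6113492/662665 -4788162/662665; -4788162/662665 7438822/662665]
step 2: y = z − H·x̄ = [5884998/662665, 2942499/662665]
step 2: S = H·P̄·Hᵀ + R = [25116633/662665 14877644/662665; 14877644/662665 36596082/662665]
step 2: K = P̄·Hᵀ·S⁻¹ = [277030498/526530049 -81869477/526530049; -194605428/526530049 -104185943/526530049]
step 2: x' = x̄ + K·y = [285245131/526530049, -379405099/526530049]
step 2: P' = (I − K·H)·P̄ = [564150478/526530049 -266941016/526530049; -266941016/526530049 316875268/526530049]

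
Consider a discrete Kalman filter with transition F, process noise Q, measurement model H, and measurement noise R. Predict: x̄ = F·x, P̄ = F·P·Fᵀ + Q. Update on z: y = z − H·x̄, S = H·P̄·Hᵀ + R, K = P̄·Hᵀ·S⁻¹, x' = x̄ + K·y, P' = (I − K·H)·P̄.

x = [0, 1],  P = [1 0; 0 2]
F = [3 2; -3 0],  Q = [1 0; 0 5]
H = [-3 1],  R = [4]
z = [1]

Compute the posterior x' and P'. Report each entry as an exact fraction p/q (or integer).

x' = [3/26, 287/234]
P' = [27/26 53/26; 53/26 1595/234]

x̄ = F·x = [2, 0]
P̄ = F·P·Fᵀ + Q = [18 -9; -9 14]
y = z − H·x̄ = [7]
S = H·P̄·Hᵀ + R = [234]
K = P̄·Hᵀ·S⁻¹ = [-7/26; 41/234]
x' = x̄ + K·y = [3/26, 287/234]
P' = (I − K·H)·P̄ = [27/26 53/26; 53/26 1595/234]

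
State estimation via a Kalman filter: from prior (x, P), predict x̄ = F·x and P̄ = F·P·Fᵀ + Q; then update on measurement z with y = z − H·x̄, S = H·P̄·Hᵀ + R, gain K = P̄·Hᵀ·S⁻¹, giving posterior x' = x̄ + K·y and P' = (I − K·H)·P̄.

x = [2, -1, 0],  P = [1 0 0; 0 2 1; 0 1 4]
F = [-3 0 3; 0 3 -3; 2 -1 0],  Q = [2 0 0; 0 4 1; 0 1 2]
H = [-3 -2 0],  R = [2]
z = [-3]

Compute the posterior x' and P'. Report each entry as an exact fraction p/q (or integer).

x̄ = F·x = [-6, -3, 5]
P̄ = F·P·Fᵀ + Q = [47 -27 -9; -27 40 -2; -9 -2 8]
y = z − H·x̄ = [-27]
S = H·P̄·Hᵀ + R = [261]
K = P̄·Hᵀ·S⁻¹ = [-1/3; 1/261; 31/261]
x' = x̄ + K·y = [3, -90/29, 52/29]
P' = (I − K·H)·P̄ = [18 -80/3 4/3; -80/3 10439/261 -553/261; 4/3 -553/261 1127/261]

x' = [3, -90/29, 52/29]
P' = [18 -80/3 4/3; -80/3 10439/261 -553/261; 4/3 -553/261 1127/261]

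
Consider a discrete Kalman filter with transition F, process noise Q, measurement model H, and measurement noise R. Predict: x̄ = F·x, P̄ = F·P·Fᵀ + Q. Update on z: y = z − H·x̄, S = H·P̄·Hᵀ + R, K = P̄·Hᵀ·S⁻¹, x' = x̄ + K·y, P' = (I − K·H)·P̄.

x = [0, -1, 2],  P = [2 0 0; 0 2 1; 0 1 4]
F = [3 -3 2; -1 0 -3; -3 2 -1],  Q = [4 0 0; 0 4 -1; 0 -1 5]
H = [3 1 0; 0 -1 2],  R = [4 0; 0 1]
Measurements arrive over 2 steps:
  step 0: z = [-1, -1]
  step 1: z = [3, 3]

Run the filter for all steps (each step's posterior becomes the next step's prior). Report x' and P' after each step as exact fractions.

step 0: x' = [7210/18419, -32749/18419, -24598/18419], P' = [65343/18419 -164869/18419 -80976/18419; -164869/18419 472835/18419 231756/18419; -80976/18419 231756/18419 118073/18419]
step 1: x' = [261281711/511526944, 569284157/511526944, 2024083505/1023053888], P' = [573242953/511526944 -1054423349/511526944 -1030893129/1023053888; -1054423349/511526944 3137022385/511526944 3035606837/1023053888; -1030893129/1023053888 3035606837/1023053888 3432794697/2046107776]

step 0: x̄ = F·x = [7, -6, -4]
step 0: P̄ = F·P·Fᵀ + Q = [44 -21 -31; -21 42 11; -31 11 31]
step 0: y = z − H·x̄ = [-16, 1]
step 0: S = H·P̄·Hᵀ + R = [316 -143; -143 123]
step 0: K = P̄·Hᵀ·S⁻¹ = [7790/18419 2917/18419; -5443/18419 -9323/18419; -2793/18419 4390/18419]
step 0: x' = x̄ + K·y = [7210/18419, -32749/18419, -24598/18419]
step 0: P' = (I − K·H)·P̄ = [65343/18419 -164869/18419 -80976/18419; -164869/18419 472835/18419 231756/18419; -80976/18419 231756/18419 118073/18419]
step 1: x̄ = F·x = [70681/18419, 66584/18419, -62530/18419]
step 1: P̄ = F·P·Fᵀ + Q = [4604428/18419 1577466/18419 -3783202/18419; 1577466/18419 715820/18419 -1338729/18419; -3783202/18419 -1338729/18419 3255143/18419]
step 1: y = z − H·x̄ = [-223370/18419, 246901/18419]
step 1: S = H·P̄·Hᵀ + R = [51694144/18419 -30824888/18419; -30824888/18419 19109727/18419]
step 1: K = P̄·Hᵀ·S⁻¹ = [332652755/1023053888 5882555/127881736; -13123831/1023053888 -25353887/127881736; -28536275/2046107776 99296965/255763472]
step 1: x' = x̄ + K·y = [261281711/511526944, 569284157/511526944, 2024083505/1023053888]
step 1: P' = (I − K·H)·P̄ = [573242953/511526944 -1054423349/511526944 -1030893129/1023053888; -1054423349/511526944 3137022385/511526944 3035606837/1023053888; -1030893129/1023053888 3035606837/1023053888 3432794697/2046107776]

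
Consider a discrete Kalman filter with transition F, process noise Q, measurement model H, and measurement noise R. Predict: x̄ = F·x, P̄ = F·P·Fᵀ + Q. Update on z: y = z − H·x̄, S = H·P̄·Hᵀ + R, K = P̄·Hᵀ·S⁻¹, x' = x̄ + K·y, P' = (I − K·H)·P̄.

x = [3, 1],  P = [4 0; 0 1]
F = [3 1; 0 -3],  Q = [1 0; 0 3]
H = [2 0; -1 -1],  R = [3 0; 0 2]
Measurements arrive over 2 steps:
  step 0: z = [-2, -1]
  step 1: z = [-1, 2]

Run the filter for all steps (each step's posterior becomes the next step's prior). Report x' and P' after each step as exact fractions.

step 0: x̄ = F·x = [10, -3]
step 0: P̄ = F·P·Fᵀ + Q = [38 -3; -3 12]
step 0: y = z − H·x̄ = [-22, 6]
step 0: S = H·P̄·Hᵀ + R = [155 -70; -70 46]
step 0: K = P̄·Hᵀ·S⁻¹ = [523/1115 -21/446; -453/1115 -363/446]
step 0: x' = x̄ + K·y = [-671/1115, 1176/1115]
step 0: P' = (I − K·H)·P̄ = [1569/2230 -1359/2230; -1359/2230 4989/2230]
step 1: x̄ = F·x = [-837/1115, -3528/1115]
step 1: P̄ = F·P·Fᵀ + Q = [6593/1115 -1368/1115; -1368/1115 51591/2230]
step 1: y = z − H·x̄ = [559/1115, -427/223]
step 1: S = H·P̄·Hᵀ + R = [29717/1115 -2090/223; -2090/223 12753/446]
step 1: K = P̄·Hᵀ·S⁻¹ = [656146/1503587 -31350/1503587; -614346/1503587 -1353369/1503587]
step 1: x' = x̄ + K·y = [-739717/1503587, -2474109/1503587]
step 1: P' = (I − K·H)·P̄ = [984219/1503587 -921519/1503587; -921519/1503587 3628257/1503587]

step 0: x' = [-671/1115, 1176/1115], P' = [1569/2230 -1359/2230; -1359/2230 4989/2230]
step 1: x' = [-739717/1503587, -2474109/1503587], P' = [984219/1503587 -921519/1503587; -921519/1503587 3628257/1503587]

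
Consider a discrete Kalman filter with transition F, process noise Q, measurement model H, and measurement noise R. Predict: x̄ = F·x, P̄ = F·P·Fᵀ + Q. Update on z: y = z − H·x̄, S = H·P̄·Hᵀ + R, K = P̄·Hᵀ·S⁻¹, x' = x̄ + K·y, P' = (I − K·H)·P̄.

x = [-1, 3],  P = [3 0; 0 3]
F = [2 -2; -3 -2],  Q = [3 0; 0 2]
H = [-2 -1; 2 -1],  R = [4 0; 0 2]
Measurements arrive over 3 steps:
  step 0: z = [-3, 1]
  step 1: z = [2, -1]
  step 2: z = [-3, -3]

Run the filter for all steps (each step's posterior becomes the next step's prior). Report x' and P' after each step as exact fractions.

step 0: x' = [7504/9043, 6297/9043], P' = [3321/9043 2118/9043; 2118/9043 13016/9043]
step 1: x' = [-869404/1198003, -1046224/1198003], P' = [3006851/8386021 1948642/8386021; 1948642/8386021 11320696/8386021]
step 2: x' = [18344344/1043087593, 3225109079/1043087593], P' = [2612232073/7301613151 1687699590/7301613151; 1687699590/7301613151 9828863208/7301613151]

step 0: x̄ = F·x = [-8, -3]
step 0: P̄ = F·P·Fᵀ + Q = [27 -6; -6 41]
step 0: y = z − H·x̄ = [-22, 14]
step 0: S = H·P̄·Hᵀ + R = [129 -67; -67 175]
step 0: K = P̄·Hᵀ·S⁻¹ = [-2190/9043 2262/9043; -4313/9043 -4390/9043]
step 0: x' = x̄ + K·y = [7504/9043, 6297/9043]
step 0: P' = (I − K·H)·P̄ = [3321/9043 2118/9043; 2118/9043 13016/9043]
step 1: x̄ = F·x = [2414/9043, -35106/9043]
step 1: P̄ = F·P·Fᵀ + Q = [75533/9043 36374/9043; 36374/9043 125455/9043]
step 1: y = z − H·x̄ = [-12192/9043, -48977/9043]
step 1: S = H·P̄·Hᵀ + R = [609255/9043 -176677/9043; -176677/9043 300177/9043]
step 1: K = P̄·Hᵀ·S⁻¹ = [-1990586/8386021 2032530/8386021; -3804495/8386021 -3711706/8386021]
step 1: x' = x̄ + K·y = [-869404/1198003, -1046224/1198003]
step 1: P' = (I − K·H)·P̄ = [3006851/8386021 1948642/8386021; 1948642/8386021 11320696/8386021]
step 2: x̄ = F·x = [353640/1198003, 4700660/1198003]
step 2: P̄ = F·P·Fᵀ + Q = [66879115/8386021 31138962/8386021; 31138962/8386021 112500189/8386021]
step 2: y = z − H·x̄ = [1813931/1198003, 399371/1198003]
step 2: S = H·P̄·Hᵀ + R = [538116581/8386021 -155016271/8386021; -155016271/8386021 272232843/8386021]
step 2: K = P̄·Hᵀ·S⁻¹ = [-1728040934/7301613151 1768382278/7301613151; -3301065597/7301613151 -3226732014/7301613151]
step 2: x' = x̄ + K·y = [18344344/1043087593, 3225109079/1043087593]
step 2: P' = (I − K·H)·P̄ = [2612232073/7301613151 1687699590/7301613151; 1687699590/7301613151 9828863208/7301613151]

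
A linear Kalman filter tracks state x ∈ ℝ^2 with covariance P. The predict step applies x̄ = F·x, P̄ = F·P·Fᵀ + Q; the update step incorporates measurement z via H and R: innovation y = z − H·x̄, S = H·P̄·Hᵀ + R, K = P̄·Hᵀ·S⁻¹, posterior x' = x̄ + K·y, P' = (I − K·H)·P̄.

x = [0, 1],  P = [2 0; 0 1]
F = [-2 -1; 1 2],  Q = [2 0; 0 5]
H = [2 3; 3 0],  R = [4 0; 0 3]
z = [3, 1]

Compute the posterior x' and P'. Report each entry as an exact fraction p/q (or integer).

x' = [365/1251, 347/417]
P' = [809/2502 -89/417; -89/417 78/139]

x̄ = F·x = [-1, 2]
P̄ = F·P·Fᵀ + Q = [11 -6; -6 11]
y = z − H·x̄ = [-1, 4]
S = H·P̄·Hᵀ + R = [75 12; 12 102]
K = P̄·Hᵀ·S⁻¹ = [2/1251 809/2502; 131/417 -89/417]
x' = x̄ + K·y = [365/1251, 347/417]
P' = (I − K·H)·P̄ = [809/2502 -89/417; -89/417 78/139]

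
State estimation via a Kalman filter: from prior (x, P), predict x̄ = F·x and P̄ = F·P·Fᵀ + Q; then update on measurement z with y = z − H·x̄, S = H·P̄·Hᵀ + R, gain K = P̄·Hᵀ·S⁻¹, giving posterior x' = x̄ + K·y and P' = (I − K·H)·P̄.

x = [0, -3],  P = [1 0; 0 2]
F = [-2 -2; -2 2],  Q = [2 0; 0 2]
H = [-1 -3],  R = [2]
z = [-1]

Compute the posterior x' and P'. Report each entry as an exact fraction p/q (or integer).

x' = [367/59, -107/59]
P' = [824/59 -274/59; -274/59 104/59]

x̄ = F·x = [6, -6]
P̄ = F·P·Fᵀ + Q = [14 -4; -4 14]
y = z − H·x̄ = [-13]
S = H·P̄·Hᵀ + R = [118]
K = P̄·Hᵀ·S⁻¹ = [-1/59; -19/59]
x' = x̄ + K·y = [367/59, -107/59]
P' = (I − K·H)·P̄ = [824/59 -274/59; -274/59 104/59]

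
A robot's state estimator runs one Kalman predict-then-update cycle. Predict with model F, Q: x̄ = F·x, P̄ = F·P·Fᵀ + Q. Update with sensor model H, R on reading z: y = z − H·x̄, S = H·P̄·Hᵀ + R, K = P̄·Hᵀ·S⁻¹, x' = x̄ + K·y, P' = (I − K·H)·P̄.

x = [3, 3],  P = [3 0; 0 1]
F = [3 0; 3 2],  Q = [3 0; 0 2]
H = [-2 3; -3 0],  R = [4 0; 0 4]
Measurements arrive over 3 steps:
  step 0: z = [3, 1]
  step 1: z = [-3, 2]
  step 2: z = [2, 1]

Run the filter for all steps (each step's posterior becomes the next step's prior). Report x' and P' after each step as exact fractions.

step 0: x̄ = F·x = [9, 15]
step 0: P̄ = F·P·Fᵀ + Q = [30 27; 27 33]
step 0: y = z − H·x̄ = [-24, 28]
step 0: S = H·P̄·Hᵀ + R = [97 -63; -63 274]
step 0: K = P̄·Hᵀ·S⁻¹ = [84/22609 -7407/22609; 7227/22609 -5022/22609]
step 0: x' = x̄ + K·y = [-5931/22609, 25071/22609]
step 0: P' = (I − K·H)·P̄ = [9876/22609 6696/22609; 6696/22609 14100/22609]
step 1: x̄ = F·x = [-17793/22609, 32349/22609]
step 1: P̄ = F·P·Fᵀ + Q = [156711/22609 129060/22609; 129060/22609 270854/22609]
step 1: y = z − H·x̄ = [-200460/22609, -8161/22609]
step 1: S = H·P̄·Hᵀ + R = [1606246/22609 -221274/22609; -221274/22609 1500835/22609]
step 1: K = P̄·Hᵀ·S⁻¹ = [147516/52230263 -16339257/52230263; 16507875/52230263 -11040354/52230263]
step 1: x' = x̄ + K·y = [-36514638/52230263, -67648791/52230263]
step 1: P' = (I − K·H)·P̄ = [21785676/52230263 14720472/52230263; 14720472/52230263 31824148/52230263]
step 2: x̄ = F·x = [-109543914/52230263, -244841496/52230263]
step 2: P̄ = F·P·Fᵀ + Q = [352761873/52230263 284393916/52230263; 284393916/52230263 604473866/52230263]
step 2: y = z − H·x̄ = [619897186/52230263, -276401479/52230263]
step 2: S = H·P̄·Hᵀ + R = [3647506346/52230263 -442974006/52230263; -442974006/52230263 3383777909/52230263]
step 2: K = P̄·Hᵀ·S⁻¹ = [295316004/116274787153 -36326591487/116274787153; 36699287781/116274787153 -24513043662/116274787153]
step 2: x' = x̄ + K·y = [-48121643775/116274787153, 20224556652/116274787153]
step 2: P' = (I − K·H)·P̄ = [48435455316/116274787153 32684058216/116274787153; 32684058216/116274787153 70721755852/116274787153]

step 0: x' = [-5931/22609, 25071/22609], P' = [9876/22609 6696/22609; 6696/22609 14100/22609]
step 1: x' = [-36514638/52230263, -67648791/52230263], P' = [21785676/52230263 14720472/52230263; 14720472/52230263 31824148/52230263]
step 2: x' = [-48121643775/116274787153, 20224556652/116274787153], P' = [48435455316/116274787153 32684058216/116274787153; 32684058216/116274787153 70721755852/116274787153]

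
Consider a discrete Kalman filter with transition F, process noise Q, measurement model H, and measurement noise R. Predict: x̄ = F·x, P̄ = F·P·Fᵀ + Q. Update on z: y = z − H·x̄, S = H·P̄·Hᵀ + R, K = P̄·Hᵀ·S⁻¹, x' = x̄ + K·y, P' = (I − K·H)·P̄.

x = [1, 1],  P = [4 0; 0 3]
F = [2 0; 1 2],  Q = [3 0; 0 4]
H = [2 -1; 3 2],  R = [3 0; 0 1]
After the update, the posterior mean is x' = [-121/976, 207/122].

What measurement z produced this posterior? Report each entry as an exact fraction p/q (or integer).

x̄ = F·x = [2, 3]
P̄ = F·P·Fᵀ + Q = [19 8; 8 20]
S = H·P̄·Hᵀ + R = [67 82; 82 348]
K = P̄·Hᵀ·S⁻¹ = [131/488 143/976; -415/1037 577/2074]
x' − x̄ = [-2073/976, -159/122] = K·y
y = (KᵀK)⁻¹·Kᵀ·(x' − x̄) = [-3, -9]
z = y + H·x̄ = [-3, -9] + [1, 12] = [-2, 3]

z = [-2, 3]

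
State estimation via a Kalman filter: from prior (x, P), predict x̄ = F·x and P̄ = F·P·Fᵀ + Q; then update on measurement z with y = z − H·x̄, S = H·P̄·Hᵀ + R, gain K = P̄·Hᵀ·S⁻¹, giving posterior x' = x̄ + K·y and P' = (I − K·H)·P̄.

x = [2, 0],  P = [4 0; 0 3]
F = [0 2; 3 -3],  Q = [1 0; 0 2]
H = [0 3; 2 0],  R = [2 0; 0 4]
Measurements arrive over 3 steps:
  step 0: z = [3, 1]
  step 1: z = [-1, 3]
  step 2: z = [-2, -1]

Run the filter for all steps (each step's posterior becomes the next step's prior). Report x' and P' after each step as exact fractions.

step 0: x̄ = F·x = [0, 6]
step 0: P̄ = F·P·Fᵀ + Q = [13 -18; -18 65]
step 0: y = z − H·x̄ = [-15, 1]
step 0: S = H·P̄·Hᵀ + R = [587 -108; -108 56]
step 0: K = P̄·Hᵀ·S⁻¹ = [-27/2651 4715/10604; 879/2651 -9/2651]
step 0: x' = x̄ + K·y = [6335/10604, 2712/2651]
step 0: P' = (I − K·H)·P̄ = [4715/5302 -18/2651; -18/2651 586/2651]
step 1: x̄ = F·x = [5424/2651, -13539/10604]
step 1: P̄ = F·P·Fᵀ + Q = [4995/2651 -3624/2651; -3624/2651 64235/5302]
step 1: y = z − H·x̄ = [30013/10604, -2895/2651]
step 1: S = H·P̄·Hᵀ + R = [588719/5302 -21744/2651; -21744/2651 30584/2651]
step 1: K = P̄·Hᵀ·S⁻¹ = [-10872/804403 1020087/3217612; 263037/804403 -3624/804403]
step 1: x' = x̄ + K·y = [5346237/3217612, -278604/804403]
step 1: P' = (I − K·H)·P̄ = [1020087/1608806 -7248/804403; -7248/804403 175358/804403]
step 2: x̄ = F·x = [-557208/804403, 19381959/3217612]
step 2: P̄ = F·P·Fᵀ + Q = [1505835/804403 -1095636/804403; -1095636/804403 15815767/1608806]
step 2: y = z − H·x̄ = [-64581101/3217612, 310013/804403]
step 2: S = H·P̄·Hᵀ + R = [145559515/1608806 -6573816/804403; -6573816/804403 9240952/804403]
step 2: K = P̄·Hᵀ·S⁻¹ = [-3286908/195592007 245624499/782368028; 63657177/195592007 -1095636/195592007]
step 2: x' = x̄ + K·y = [-183394143/782368028, -99904203/195592007]
step 2: P' = (I − K·H)·P̄ = [245624499/391184014 -2191272/195592007; -2191272/195592007 42438118/195592007]

step 0: x' = [6335/10604, 2712/2651], P' = [4715/5302 -18/2651; -18/2651 586/2651]
step 1: x' = [5346237/3217612, -278604/804403], P' = [1020087/1608806 -7248/804403; -7248/804403 175358/804403]
step 2: x' = [-183394143/782368028, -99904203/195592007], P' = [245624499/391184014 -2191272/195592007; -2191272/195592007 42438118/195592007]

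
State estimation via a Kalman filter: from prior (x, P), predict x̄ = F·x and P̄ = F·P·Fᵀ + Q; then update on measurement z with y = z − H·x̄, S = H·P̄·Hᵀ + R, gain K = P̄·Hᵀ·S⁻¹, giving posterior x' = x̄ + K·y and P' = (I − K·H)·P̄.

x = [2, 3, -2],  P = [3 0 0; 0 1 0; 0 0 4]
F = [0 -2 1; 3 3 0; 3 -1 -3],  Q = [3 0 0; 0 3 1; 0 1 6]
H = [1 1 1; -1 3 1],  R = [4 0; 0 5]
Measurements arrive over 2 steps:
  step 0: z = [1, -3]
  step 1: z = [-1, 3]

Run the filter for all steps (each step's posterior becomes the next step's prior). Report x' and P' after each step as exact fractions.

step 0: x' = [-985/4322, -1994/2161, 3283/4322], P' = [108613/21610 41953/10805 -32839/4322; 41953/10805 50861/10805 -19274/2161; -32839/4322 -19274/2161 82375/4322]
step 1: x' = [-147565495/94414977, -18311323/188829954, 87978857/62943318], P' = [1812571678/472074885 2149197727/944149770 -275390137/62943318; 2149197727/944149770 2456059409/944149770 -145665352/31471659; -275390137/62943318 -145665352/31471659 216016135/20981106]

step 0: x̄ = F·x = [-8, 15, 9]
step 0: P̄ = F·P·Fᵀ + Q = [11 -6 -10; -6 39 25; -10 25 70]
step 0: y = z − H·x̄ = [-15, -65]
step 0: S = H·P̄·Hᵀ + R = [142 264; 264 643]
step 0: K = P̄·Hᵀ·S⁻¹ = [7081/21610 -2109/10805; -889/10805 2852/10805; 2747/4322 -43/2161]
step 0: x' = x̄ + K·y = [-985/4322, -1994/2161, 3283/4322]
step 0: P' = (I − K·H)·P̄ = [108613/21610 41953/10805 -32839/4322; 41953/10805 50861/10805 -19274/2161; -32839/4322 -19274/2161 82375/4322]
step 1: x̄ = F·x = [11259/4322, -14919/4322, -4408/2161]
step 1: P̄ = F·P·Fᵀ + Q = [1654553/21610 -2184573/21610 -1495951/10805; -2184573/21610 3468153/21610 2204906/10805; -1495951/10805 2204906/10805 3105704/10805]
step 1: y = z − H·x̄ = [4077/2161, 38899/2161]
step 1: S = H·P̄·Hᵀ + R = [4943614/10805 14115708/10805; 14115708/10805 42368751/10805]
step 1: K = P̄·Hᵀ·S⁻¹ = [5072497/11656170 -130840223/472074885; 363112/5828085 84901994/472074885; 251011/777078 4944643/31471659]
step 1: x' = x̄ + K·y = [-147565495/94414977, -18311323/188829954, 87978857/62943318]
step 1: P' = (I − K·H)·P̄ = [1812571678/472074885 2149197727/944149770 -275390137/62943318; 2149197727/944149770 2456059409/944149770 -145665352/31471659; -275390137/62943318 -145665352/31471659 216016135/20981106]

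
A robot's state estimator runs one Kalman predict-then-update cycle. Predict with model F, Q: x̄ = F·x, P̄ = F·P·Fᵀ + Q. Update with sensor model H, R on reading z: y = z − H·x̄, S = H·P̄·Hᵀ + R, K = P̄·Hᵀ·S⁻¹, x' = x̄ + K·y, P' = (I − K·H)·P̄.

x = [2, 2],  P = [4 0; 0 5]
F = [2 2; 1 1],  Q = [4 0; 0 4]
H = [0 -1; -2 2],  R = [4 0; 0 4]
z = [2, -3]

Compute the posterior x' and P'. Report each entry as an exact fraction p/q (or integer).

x̄ = F·x = [8, 4]
P̄ = F·P·Fᵀ + Q = [40 18; 18 13]
y = z − H·x̄ = [6, 5]
S = H·P̄·Hᵀ + R = [17 10; 10 72]
K = P̄·Hᵀ·S⁻¹ = [-214/281 -142/281; -209/281 -10/281]
x' = x̄ + K·y = [254/281, -180/281]
P' = (I − K·H)·P̄ = [1140/281 856/281; 856/281 836/281]

x' = [254/281, -180/281]
P' = [1140/281 856/281; 856/281 836/281]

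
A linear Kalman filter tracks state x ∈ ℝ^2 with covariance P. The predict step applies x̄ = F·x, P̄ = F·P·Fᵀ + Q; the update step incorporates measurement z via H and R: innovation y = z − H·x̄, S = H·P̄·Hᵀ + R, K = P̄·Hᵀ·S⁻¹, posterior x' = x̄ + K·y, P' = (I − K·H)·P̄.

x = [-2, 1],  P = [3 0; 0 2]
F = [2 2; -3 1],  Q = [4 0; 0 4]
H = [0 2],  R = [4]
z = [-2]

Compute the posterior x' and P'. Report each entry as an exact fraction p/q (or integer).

x̄ = F·x = [-2, 7]
P̄ = F·P·Fᵀ + Q = [24 -14; -14 33]
y = z − H·x̄ = [-16]
S = H·P̄·Hᵀ + R = [136]
K = P̄·Hᵀ·S⁻¹ = [-7/34; 33/68]
x' = x̄ + K·y = [22/17, -13/17]
P' = (I − K·H)·P̄ = [310/17 -7/17; -7/17 33/34]

x' = [22/17, -13/17]
P' = [310/17 -7/17; -7/17 33/34]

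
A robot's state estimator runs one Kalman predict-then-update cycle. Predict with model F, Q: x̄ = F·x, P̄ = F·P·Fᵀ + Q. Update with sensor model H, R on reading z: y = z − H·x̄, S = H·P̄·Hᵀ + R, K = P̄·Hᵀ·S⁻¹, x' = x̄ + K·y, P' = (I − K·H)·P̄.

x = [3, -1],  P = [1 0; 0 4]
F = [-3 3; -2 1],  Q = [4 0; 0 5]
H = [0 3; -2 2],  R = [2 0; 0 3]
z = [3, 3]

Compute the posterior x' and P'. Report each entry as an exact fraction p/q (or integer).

x' = [-7658/11833, 10261/11833]
P' = [11249/11833 2612/11833; 2612/11833 2582/11833]

x̄ = F·x = [-12, -7]
P̄ = F·P·Fᵀ + Q = [49 18; 18 13]
y = z − H·x̄ = [24, -7]
S = H·P̄·Hᵀ + R = [119 -30; -30 107]
K = P̄·Hᵀ·S⁻¹ = [3918/11833 -5758/11833; 3873/11833 -20/11833]
x' = x̄ + K·y = [-7658/11833, 10261/11833]
P' = (I − K·H)·P̄ = [11249/11833 2612/11833; 2612/11833 2582/11833]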